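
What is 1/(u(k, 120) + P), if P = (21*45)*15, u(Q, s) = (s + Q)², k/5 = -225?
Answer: 1/1024200 ≈ 9.7637e-7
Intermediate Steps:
k = -1125 (k = 5*(-225) = -1125)
u(Q, s) = (Q + s)²
P = 14175 (P = 945*15 = 14175)
1/(u(k, 120) + P) = 1/((-1125 + 120)² + 14175) = 1/((-1005)² + 14175) = 1/(1010025 + 14175) = 1/1024200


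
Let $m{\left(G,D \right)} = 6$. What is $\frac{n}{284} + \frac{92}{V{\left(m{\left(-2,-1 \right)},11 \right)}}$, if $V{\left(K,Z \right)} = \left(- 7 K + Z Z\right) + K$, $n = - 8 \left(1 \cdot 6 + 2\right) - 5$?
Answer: $\frac{20263}{24140} \approx 0.8394$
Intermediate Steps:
$n = -69$ ($n = - 8 \left(6 + 2\right) - 5 = \left(-8\right) 8 - 5 = -64 - 5 = -69$)
$V{\left(K,Z \right)} = Z^{2} - 6 K$ ($V{\left(K,Z \right)} = \left(- 7 K + Z^{2}\right) + K = \left(Z^{2} - 7 K\right) + K = Z^{2} - 6 K$)
$\frac{n}{284} + \frac{92}{V{\left(m{\left(-2,-1 \right)},11 \right)}} = - \frac{69}{284} + \frac{92}{11^{2} - 36} = \left(-69\right) \frac{1}{284} + \frac{92}{121 - 36} = - \frac{69}{284} + \frac{92}{85} = \frac{20263}{24140}$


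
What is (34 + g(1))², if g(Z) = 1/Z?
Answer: 1225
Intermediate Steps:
(34 + g(1))² = (34 + 1/1)² = (34 + 1)² = 35² = 1225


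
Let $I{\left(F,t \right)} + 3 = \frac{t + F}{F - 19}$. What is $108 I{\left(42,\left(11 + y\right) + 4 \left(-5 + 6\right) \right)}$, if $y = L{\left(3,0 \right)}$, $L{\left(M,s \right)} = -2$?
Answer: $- \frac{1512}{23} \approx -65.739$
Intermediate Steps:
$y = -2$
$I{\left(F,t \right)} = -3 + \frac{F + t}{-19 + F}$ ($I{\left(F,t \right)} = -3 + \frac{t + F}{F - 19} = -3 + \frac{F + t}{-19 + F}$)
$108 I{\left(42,\left(11 + y\right) + 4 \left(-5 + 6\right) \right)} = 108 \frac{57 + \left(\left(11 - 2\right) + 4 \left(-5 + 6\right)\right) - 84}{-19 + 42} = 108 \frac{57 + \left(9 + 4 \cdot 1\right) - 84}{23} = 108 \frac{57 + \left(9 + 4\right) - 84}{23} = 108 \frac{57 + 13 - 84}{23} = 108 \cdot \frac{1}{23} \left(-14\right) = 108 \left(- \frac{14}{23}\right) = - \frac{1512}{23}$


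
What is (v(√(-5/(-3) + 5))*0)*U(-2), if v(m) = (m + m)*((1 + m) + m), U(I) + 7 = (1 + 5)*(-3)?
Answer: 0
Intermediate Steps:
U(I) = -25 (U(I) = -7 + (1 + 5)*(-3) = -7 + 6*(-3) = -7 - 18 = -25)
v(m) = 2*m*(1 + 2*m) (v(m) = (2*m)*(1 + 2*m) = 2*m*(1 + 2*m))
(v(√(-5/(-3) + 5))*0)*U(-2) = ((2*√(-5/(-3) + 5)*(1 + 2*√(-5/(-3) + 5)))*0)*(-25) = ((2*√(-5*(-⅓) + 5)*(1 + 2*√(-5*(-⅓) + 5)))*0)*(-25) = ((2*√(5/3 + 5)*(1 + 2*√(5/3 + 5)))*0)*(-25) = ((2*√(20/3)*(1 + 2*√(20/3)))*0)*(-25) = ((2*(2*√15/3)*(1 + 2*(2*√15/3)))*0)*(-25) = ((2*(2*√15/3)*(1 + 4*√15/3))*0)*(-25) = ((4*√15*(1 + 4*√15/3)/3)*0)*(-25) = 0*(-25) = 0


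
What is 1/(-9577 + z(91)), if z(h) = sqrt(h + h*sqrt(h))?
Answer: -1/(9577 - sqrt(91 + 91*sqrt(91))) ≈ -0.00010476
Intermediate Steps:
z(h) = sqrt(h + h**(3/2))
1/(-9577 + z(91)) = 1/(-9577 + sqrt(91 + 91**(3/2))) = 1/(-9577 + sqrt(91 + 91*sqrt(91)))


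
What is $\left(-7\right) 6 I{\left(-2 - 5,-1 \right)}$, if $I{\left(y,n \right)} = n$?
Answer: $42$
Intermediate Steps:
$\left(-7\right) 6 I{\left(-2 - 5,-1 \right)} = \left(-7\right) 6 \left(-1\right) = \left(-42\right) \left(-1\right) = 42$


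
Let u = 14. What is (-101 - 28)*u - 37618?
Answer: -39424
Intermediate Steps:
(-101 - 28)*u - 37618 = (-101 - 28)*14 - 37618 = -129*14 - 37618 = -1806 - 37618 = -39424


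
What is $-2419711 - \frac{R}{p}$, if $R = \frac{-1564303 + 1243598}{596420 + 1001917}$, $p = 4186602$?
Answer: $- \frac{2313105751294312387}{955942982982} \approx -2.4197 \cdot 10^{6}$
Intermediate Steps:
$R = - \frac{320705}{1598337} \approx -0.20065$
$-2419711 - \frac{R}{p} = -2419711 - - \frac{320705}{1598337 \cdot 4186602} = -2419711 - \left(- \frac{320705}{1598337}\right) \frac{1}{4186602} = -2419711 - - \frac{45815}{955942982982} = -2419711 + \frac{45815}{955942982982} = - \frac{2313105751294312387}{955942982982}$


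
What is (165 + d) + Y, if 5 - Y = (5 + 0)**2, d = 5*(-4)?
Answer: 125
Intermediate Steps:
d = -20
Y = -20 (Y = 5 - (5 + 0)**2 = 5 - 1*5**2 = 5 - 1*25 = 5 - 25 = -20)
(165 + d) + Y = (165 - 20) - 20 = 145 - 20 = 125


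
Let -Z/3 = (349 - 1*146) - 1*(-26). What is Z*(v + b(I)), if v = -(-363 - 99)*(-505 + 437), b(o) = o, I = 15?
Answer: 21572487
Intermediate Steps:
v = -31416 (v = -(-462)*(-68) = -1*31416 = -31416)
Z = -687 (Z = -3*((349 - 1*146) - 1*(-26)) = -3*((349 - 146) + 26) = -3*(203 + 26) = -3*229 = -687)
Z*(v + b(I)) = -687*(-31416 + 15) = -687*(-31401) = 21572487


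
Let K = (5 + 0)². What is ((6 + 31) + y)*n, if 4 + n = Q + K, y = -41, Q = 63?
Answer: -336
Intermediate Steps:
K = 25 (K = 5² = 25)
n = 84 (n = -4 + (63 + 25) = -4 + 88 = 84)
((6 + 31) + y)*n = ((6 + 31) - 41)*84 = (37 - 41)*84 = -4*84 = -336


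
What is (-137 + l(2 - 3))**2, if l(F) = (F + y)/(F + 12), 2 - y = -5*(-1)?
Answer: 2283121/121 ≈ 18869.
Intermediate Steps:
y = -3 (y = 2 - (-5)*(-1) = 2 - 1*5 = 2 - 5 = -3)
l(F) = (-3 + F)/(12 + F) (l(F) = (F - 3)/(F + 12) = (-3 + F)/(12 + F))
(-137 + l(2 - 3))**2 = (-137 + (-3 + (2 - 3))/(12 + (2 - 3)))**2 = (-137 + (-3 - 1)/(12 - 1))**2 = (-137 - 4/11)**2 = (-1511/11)**2 = 2283121/121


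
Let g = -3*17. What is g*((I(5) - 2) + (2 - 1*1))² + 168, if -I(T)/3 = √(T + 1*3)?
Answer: -3555 - 612*√2 ≈ -4420.5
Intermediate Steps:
g = -51
I(T) = -3*√(3 + T) (I(T) = -3*√(T + 1*3) = -3*√(T + 3) = -3*√(3 + T))
g*((I(5) - 2) + (2 - 1*1))² + 168 = -51*((-3*√(3 + 5) - 2) + (2 - 1*1))² + 168 = -51*((-6*√2 - 2) + (2 - 1))² + 168 = -51*((-6*√2 - 2) + 1)² + 168 = -51*((-2 - 6*√2) + 1)² + 168 = -51*(-1 - 6*√2)² + 168 = 168 - 51*(-1 - 6*√2)²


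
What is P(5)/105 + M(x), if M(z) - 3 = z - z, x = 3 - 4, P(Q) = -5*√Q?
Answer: 3 - √5/21 ≈ 2.8935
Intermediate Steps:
x = -1
M(z) = 3 (M(z) = 3 + (z - z) = 3 + 0 = 3)
P(5)/105 + M(x) = (-5*√5)/105 + 3 = -√5/21 + 3 = 3 - √5/21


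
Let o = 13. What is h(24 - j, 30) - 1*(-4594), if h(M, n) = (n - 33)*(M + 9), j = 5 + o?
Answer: 4549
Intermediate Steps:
j = 18 (j = 5 + 13 = 18)
h(M, n) = (-33 + n)*(9 + M)
h(24 - j, 30) - 1*(-4594) = (-297 - 33*(24 - 1*18) + 9*30 + (24 - 1*18)*30) - 1*(-4594) = (-297 - 33*(24 - 18) + 270 + (24 - 18)*30) + 4594 = (-297 - 33*6 + 270 + 6*30) + 4594 = (-297 - 198 + 270 + 180) + 4594 = -45 + 4594 = 4549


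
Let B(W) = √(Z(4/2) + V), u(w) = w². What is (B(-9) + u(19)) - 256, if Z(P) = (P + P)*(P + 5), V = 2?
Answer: 105 + √30 ≈ 110.48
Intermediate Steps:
Z(P) = 2*P*(5 + P) (Z(P) = (2*P)*(5 + P) = 2*P*(5 + P))
B(W) = √30 (B(W) = √(2*(4/2)*(5 + 4/2) + 2) = √(2*(4*(½))*(5 + 4*(½)) + 2) = √(2*2*(5 + 2) + 2) = √(2*2*7 + 2) = √(28 + 2) = √30)
(B(-9) + u(19)) - 256 = (√30 + 19²) - 256 = (√30 + 361) - 256 = (361 + √30) - 256 = 105 + √30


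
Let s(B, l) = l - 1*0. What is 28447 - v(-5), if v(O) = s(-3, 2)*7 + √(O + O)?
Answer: 28433 - I*√10 ≈ 28433.0 - 3.1623*I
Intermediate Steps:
s(B, l) = l (s(B, l) = l + 0 = l)
v(O) = 14 + √2*√O (v(O) = 2*7 + √(O + O) = 14 + √(2*O) = 14 + √2*√O)
28447 - v(-5) = 28447 - (14 + √2*√(-5)) = 28447 - (14 + √2*(I*√5)) = 28447 - (14 + I*√10) = 28447 + (-14 - I*√10) = 28433 - I*√10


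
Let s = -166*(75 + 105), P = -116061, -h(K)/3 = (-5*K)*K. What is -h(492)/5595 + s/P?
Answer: -9361014888/14430251 ≈ -648.71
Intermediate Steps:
h(K) = 15*K² (h(K) = -3*(-5*K)*K = -(-15)*K² = 15*K²)
s = -29880 (s = -166*180 = -29880)
-h(492)/5595 + s/P = -15*492²/5595 - 29880/(-116061) = -15*242064*(1/5595) - 29880*(-1/116061) = -1*3630960*(1/5595) + 9960/38687 = -3630960*1/5595 + 9960/38687 = -242064/373 + 9960/38687 = -9361014888/14430251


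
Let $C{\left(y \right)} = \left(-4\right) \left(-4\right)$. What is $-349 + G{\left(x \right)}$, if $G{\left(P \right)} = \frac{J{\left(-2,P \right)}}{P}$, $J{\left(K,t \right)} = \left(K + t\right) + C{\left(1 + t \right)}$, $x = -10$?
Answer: $- \frac{1747}{5} \approx -349.4$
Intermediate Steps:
$C{\left(y \right)} = 16$
$J{\left(K,t \right)} = 16 + K + t$ ($J{\left(K,t \right)} = \left(K + t\right) + 16 = 16 + K + t$)
$G{\left(P \right)} = \frac{14 + P}{P}$ ($G{\left(P \right)} = \frac{16 - 2 + P}{P} = \frac{14 + P}{P}$)
$-349 + G{\left(x \right)} = -349 + \frac{14 - 10}{-10} = -349 - \frac{2}{5} = - \frac{1747}{5}$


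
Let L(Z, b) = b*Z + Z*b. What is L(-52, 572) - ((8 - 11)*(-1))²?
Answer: -59497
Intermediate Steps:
L(Z, b) = 2*Z*b (L(Z, b) = Z*b + Z*b = 2*Z*b)
L(-52, 572) - ((8 - 11)*(-1))² = 2*(-52)*572 - ((8 - 11)*(-1))² = -59488 - (-3*(-1))² = -59488 - 1*3² = -59488 - 1*9 = -59488 - 9 = -59497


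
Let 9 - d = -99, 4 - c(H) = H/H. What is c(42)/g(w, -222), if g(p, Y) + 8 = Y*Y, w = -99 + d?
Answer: 3/49276 ≈ 6.0882e-5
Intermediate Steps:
c(H) = 3 (c(H) = 4 - H/H = 4 - 1*1 = 4 - 1 = 3)
d = 108 (d = 9 - 1*(-99) = 9 + 99 = 108)
w = 9 (w = -99 + 108 = 9)
g(p, Y) = -8 + Y² (g(p, Y) = -8 + Y*Y = -8 + Y²)
c(42)/g(w, -222) = 3/(-8 + (-222)²) = 3/(-8 + 49284) = 3/49276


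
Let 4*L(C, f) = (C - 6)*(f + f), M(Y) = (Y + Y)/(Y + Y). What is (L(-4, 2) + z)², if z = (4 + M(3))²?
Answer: 225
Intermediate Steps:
M(Y) = 1 (M(Y) = (2*Y)/((2*Y)) = (2*Y)*(1/(2*Y)) = 1)
L(C, f) = f*(-6 + C)/2 (L(C, f) = ((C - 6)*(f + f))/4 = ((-6 + C)*(2*f))/4 = (2*f*(-6 + C))/4 = f*(-6 + C)/2)
z = 25 (z = (4 + 1)² = 5² = 25)
(L(-4, 2) + z)² = ((½)*2*(-6 - 4) + 25)² = ((½)*2*(-10) + 25)² = (-10 + 25)² = 15² = 225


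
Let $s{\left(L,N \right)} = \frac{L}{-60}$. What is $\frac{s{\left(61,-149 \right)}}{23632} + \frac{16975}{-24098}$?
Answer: $- \frac{12035330989}{17084518080} \approx -0.70446$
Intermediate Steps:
$s{\left(L,N \right)} = - \frac{L}{60}$ ($s{\left(L,N \right)} = L \left(- \frac{1}{60}\right) = - \frac{L}{60}$)
$\frac{s{\left(61,-149 \right)}}{23632} + \frac{16975}{-24098} = \frac{\left(- \frac{1}{60}\right) 61}{23632} + \frac{16975}{-24098} = \left(- \frac{61}{60}\right) \frac{1}{23632} + 16975 \left(- \frac{1}{24098}\right) = - \frac{61}{1417920} - \frac{16975}{24098} = - \frac{12035330989}{17084518080}$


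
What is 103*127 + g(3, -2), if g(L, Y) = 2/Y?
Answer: 13080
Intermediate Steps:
103*127 + g(3, -2) = 103*127 + 2/(-2) = 13081 + 2*(-1/2) = 13081 - 1 = 13080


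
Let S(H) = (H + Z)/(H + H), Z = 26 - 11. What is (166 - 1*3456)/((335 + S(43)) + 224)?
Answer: -10105/1719 ≈ -5.8784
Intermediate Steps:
Z = 15
S(H) = (15 + H)/(2*H) (S(H) = (H + 15)/(H + H) = (15 + H)/((2*H)) = (15 + H)*(1/(2*H)) = (15 + H)/(2*H))
(166 - 1*3456)/((335 + S(43)) + 224) = (166 - 1*3456)/((335 + (½)*(15 + 43)/43) + 224) = (166 - 3456)/((335 + (½)*(1/43)*58) + 224) = -3290/((335 + 29/43) + 224) = -3290/(14434/43 + 224) = -3290/24066/43 = -3290*43/24066 = -10105/1719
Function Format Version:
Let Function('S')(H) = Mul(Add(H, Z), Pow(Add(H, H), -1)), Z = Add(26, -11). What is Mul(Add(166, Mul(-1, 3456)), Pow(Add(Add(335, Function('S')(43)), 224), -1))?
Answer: Rational(-10105, 1719) ≈ -5.8784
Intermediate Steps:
Z = 15
Function('S')(H) = Mul(Rational(1, 2), Pow(H, -1), Add(15, H)) (Function('S')(H) = Mul(Add(H, 15), Pow(Add(H, H), -1)) = Mul(Add(15, H), Pow(Mul(2, H), -1)) = Mul(Add(15, H), Mul(Rational(1, 2), Pow(H, -1))) = Mul(Rational(1, 2), Pow(H, -1), Add(15, H)))
Mul(Add(166, Mul(-1, 3456)), Pow(Add(Add(335, Function('S')(43)), 224), -1)) = Mul(Add(166, Mul(-1, 3456)), Pow(Add(Add(335, Mul(Rational(1, 2), Pow(43, -1), Add(15, 43))), 224), -1)) = Mul(Add(166, -3456), Pow(Add(Add(335, Mul(Rational(1, 2), Rational(1, 43), 58)), 224), -1)) = Mul(-3290, Pow(Add(Add(335, Rational(29, 43)), 224), -1)) = Mul(-3290, Pow(Add(Rational(14434, 43), 224), -1)) = Mul(-3290, Pow(Rational(24066, 43), -1)) = Mul(-3290, Rational(43, 24066)) = Rational(-10105, 1719)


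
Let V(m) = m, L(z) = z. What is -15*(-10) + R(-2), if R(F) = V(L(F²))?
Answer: 154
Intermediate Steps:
R(F) = F²
-15*(-10) + R(-2) = -15*(-10) + (-2)² = 150 + 4 = 154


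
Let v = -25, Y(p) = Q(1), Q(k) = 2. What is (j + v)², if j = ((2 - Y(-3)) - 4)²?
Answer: 81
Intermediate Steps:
Y(p) = 2
j = 16 (j = ((2 - 1*2) - 4)² = ((2 - 2) - 4)² = (0 - 4)² = (-4)² = 16)
(j + v)² = (16 - 25)² = (-9)² = 81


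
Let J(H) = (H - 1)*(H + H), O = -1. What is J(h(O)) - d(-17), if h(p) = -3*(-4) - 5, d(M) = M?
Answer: 101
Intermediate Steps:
h(p) = 7 (h(p) = 12 - 5 = 7)
J(H) = 2*H*(-1 + H) (J(H) = (-1 + H)*(2*H) = 2*H*(-1 + H))
J(h(O)) - d(-17) = 2*7*(-1 + 7) - 1*(-17) = 2*7*6 + 17 = 84 + 17 = 101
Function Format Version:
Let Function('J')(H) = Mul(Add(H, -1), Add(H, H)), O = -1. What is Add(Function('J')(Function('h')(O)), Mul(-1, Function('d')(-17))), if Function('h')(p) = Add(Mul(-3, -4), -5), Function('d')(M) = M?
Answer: 101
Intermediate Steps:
Function('h')(p) = 7 (Function('h')(p) = Add(12, -5) = 7)
Function('J')(H) = Mul(2, H, Add(-1, H)) (Function('J')(H) = Mul(Add(-1, H), Mul(2, H)) = Mul(2, H, Add(-1, H)))
Add(Function('J')(Function('h')(O)), Mul(-1, Function('d')(-17))) = Add(Mul(2, 7, Add(-1, 7)), Mul(-1, -17)) = Add(Mul(2, 7, 6), 17) = Add(84, 17) = 101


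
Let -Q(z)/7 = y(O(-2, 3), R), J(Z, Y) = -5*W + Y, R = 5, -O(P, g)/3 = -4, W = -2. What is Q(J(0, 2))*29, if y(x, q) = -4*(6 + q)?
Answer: 8932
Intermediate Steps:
O(P, g) = 12 (O(P, g) = -3*(-4) = 12)
y(x, q) = -24 - 4*q
J(Z, Y) = 10 + Y (J(Z, Y) = -5*(-2) + Y = 10 + Y)
Q(z) = 308 (Q(z) = -7*(-24 - 4*5) = -7*(-24 - 20) = -7*(-44) = 308)
Q(J(0, 2))*29 = 308*29 = 8932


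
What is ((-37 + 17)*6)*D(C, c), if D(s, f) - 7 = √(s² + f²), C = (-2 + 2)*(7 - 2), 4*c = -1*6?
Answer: -1020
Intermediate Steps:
c = -3/2 (c = (-1*6)/4 = (¼)*(-6) = -3/2 ≈ -1.5000)
C = 0 (C = 0*5 = 0)
D(s, f) = 7 + √(f² + s²) (D(s, f) = 7 + √(s² + f²) = 7 + √(f² + s²))
((-37 + 17)*6)*D(C, c) = ((-37 + 17)*6)*(7 + √((-3/2)² + 0²)) = (-20*6)*(7 + √(9/4 + 0)) = -120*(7 + √(9/4)) = -120*(7 + 3/2) = -120*17/2 = -1020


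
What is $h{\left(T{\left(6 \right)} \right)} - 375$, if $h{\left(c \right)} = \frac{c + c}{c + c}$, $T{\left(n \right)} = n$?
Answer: $-374$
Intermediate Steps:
$h{\left(c \right)} = 1$ ($h{\left(c \right)} = \frac{2 c}{2 c} = 2 c \frac{1}{2 c} = 1$)
$h{\left(T{\left(6 \right)} \right)} - 375 = 1 - 375 = -374$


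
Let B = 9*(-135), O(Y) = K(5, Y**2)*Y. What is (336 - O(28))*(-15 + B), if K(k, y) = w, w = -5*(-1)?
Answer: -241080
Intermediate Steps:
w = 5
K(k, y) = 5
O(Y) = 5*Y
B = -1215
(336 - O(28))*(-15 + B) = (336 - 5*28)*(-15 - 1215) = (336 - 1*140)*(-1230) = (336 - 140)*(-1230) = 196*(-1230) = -241080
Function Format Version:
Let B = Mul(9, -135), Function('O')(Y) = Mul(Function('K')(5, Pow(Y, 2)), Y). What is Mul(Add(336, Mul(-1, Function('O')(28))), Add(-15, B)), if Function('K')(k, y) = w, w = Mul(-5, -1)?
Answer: -241080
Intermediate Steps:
w = 5
Function('K')(k, y) = 5
Function('O')(Y) = Mul(5, Y)
B = -1215
Mul(Add(336, Mul(-1, Function('O')(28))), Add(-15, B)) = Mul(Add(336, Mul(-1, Mul(5, 28))), Add(-15, -1215)) = Mul(Add(336, Mul(-1, 140)), -1230) = Mul(Add(336, -140), -1230) = Mul(196, -1230) = -241080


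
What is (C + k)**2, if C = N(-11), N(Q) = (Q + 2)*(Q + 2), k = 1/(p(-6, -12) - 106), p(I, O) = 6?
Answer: 65593801/10000 ≈ 6559.4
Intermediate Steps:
k = -1/100 (k = 1/(6 - 106) = 1/(-100) = -1/100 ≈ -0.010000)
N(Q) = (2 + Q)**2 (N(Q) = (2 + Q)*(2 + Q) = (2 + Q)**2)
C = 81 (C = (2 - 11)**2 = (-9)**2 = 81)
(C + k)**2 = (81 - 1/100)**2 = (8099/100)**2 = 65593801/10000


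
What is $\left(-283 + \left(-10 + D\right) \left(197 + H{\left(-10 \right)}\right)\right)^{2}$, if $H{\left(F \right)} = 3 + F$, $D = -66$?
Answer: $216766729$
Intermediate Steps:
$\left(-283 + \left(-10 + D\right) \left(197 + H{\left(-10 \right)}\right)\right)^{2} = \left(-283 + \left(-10 - 66\right) \left(197 + \left(3 - 10\right)\right)\right)^{2} = \left(-283 - 76 \left(197 - 7\right)\right)^{2} = \left(-283 - 14440\right)^{2} = \left(-14723\right)^{2} = 216766729$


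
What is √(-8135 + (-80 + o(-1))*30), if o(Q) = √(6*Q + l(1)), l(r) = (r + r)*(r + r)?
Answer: √(-10535 + 30*I*√2) ≈ 0.2067 + 102.64*I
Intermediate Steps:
l(r) = 4*r² (l(r) = (2*r)*(2*r) = 4*r²)
o(Q) = √(4 + 6*Q) (o(Q) = √(6*Q + 4*1²) = √(6*Q + 4*1) = √(6*Q + 4) = √(4 + 6*Q))
√(-8135 + (-80 + o(-1))*30) = √(-8135 + (-80 + √(4 + 6*(-1)))*30) = √(-8135 + (-80 + √(4 - 6))*30) = √(-8135 + (-80 + √(-2))*30) = √(-8135 + (-80 + I*√2)*30) = √(-8135 + (-2400 + 30*I*√2)) = √(-10535 + 30*I*√2)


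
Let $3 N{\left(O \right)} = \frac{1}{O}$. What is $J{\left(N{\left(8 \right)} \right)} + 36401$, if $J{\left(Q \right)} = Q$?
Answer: $\frac{873625}{24} \approx 36401.0$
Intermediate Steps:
$N{\left(O \right)} = \frac{1}{3 O}$
$J{\left(N{\left(8 \right)} \right)} + 36401 = \frac{1}{3 \cdot 8} + 36401 = \frac{1}{3} \cdot \frac{1}{8} + 36401 = \frac{1}{24} + 36401 = \frac{873625}{24}$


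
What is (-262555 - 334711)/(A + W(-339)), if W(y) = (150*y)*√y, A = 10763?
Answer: -6428373958/876675769669 - 30370976100*I*√339/876675769669 ≈ -0.0073327 - 0.63785*I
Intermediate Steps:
W(y) = 150*y^(3/2)
(-262555 - 334711)/(A + W(-339)) = (-262555 - 334711)/(10763 + 150*(-339)^(3/2)) = -597266/(10763 + 150*(-339*I*√339)) = -597266/(10763 - 50850*I*√339)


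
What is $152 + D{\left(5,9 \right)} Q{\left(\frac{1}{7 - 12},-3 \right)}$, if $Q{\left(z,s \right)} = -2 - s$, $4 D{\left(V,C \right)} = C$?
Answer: $\frac{617}{4} \approx 154.25$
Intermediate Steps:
$D{\left(V,C \right)} = \frac{C}{4}$
$152 + D{\left(5,9 \right)} Q{\left(\frac{1}{7 - 12},-3 \right)} = 152 + \frac{1}{4} \cdot 9 \left(-2 - -3\right) = 152 + \frac{9 \left(-2 + 3\right)}{4} = 152 + \frac{9}{4} \cdot 1 = 152 + \frac{9}{4} = \frac{617}{4}$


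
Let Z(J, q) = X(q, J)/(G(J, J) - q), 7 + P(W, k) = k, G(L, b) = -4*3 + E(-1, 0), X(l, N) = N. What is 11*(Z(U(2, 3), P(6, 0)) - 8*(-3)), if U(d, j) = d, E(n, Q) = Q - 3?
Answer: 1045/4 ≈ 261.25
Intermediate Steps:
E(n, Q) = -3 + Q
G(L, b) = -15 (G(L, b) = -4*3 + (-3 + 0) = -12 - 3 = -15)
P(W, k) = -7 + k
Z(J, q) = J/(-15 - q)
11*(Z(U(2, 3), P(6, 0)) - 8*(-3)) = 11*(-1*2/(15 + (-7 + 0)) - 8*(-3)) = 11*(-1*2/(15 - 7) + 24) = 11*(-1*2/8 + 24) = 11*(-1*2*⅛ + 24) = 11*(-¼ + 24) = 11*(95/4) = 1045/4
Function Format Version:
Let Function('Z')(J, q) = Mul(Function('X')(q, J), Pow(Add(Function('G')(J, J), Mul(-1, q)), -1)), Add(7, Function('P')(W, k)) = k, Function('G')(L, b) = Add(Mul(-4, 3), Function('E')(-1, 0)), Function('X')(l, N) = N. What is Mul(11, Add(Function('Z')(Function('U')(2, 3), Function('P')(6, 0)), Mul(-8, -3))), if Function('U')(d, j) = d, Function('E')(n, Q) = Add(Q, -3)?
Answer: Rational(1045, 4) ≈ 261.25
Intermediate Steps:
Function('E')(n, Q) = Add(-3, Q)
Function('G')(L, b) = -15 (Function('G')(L, b) = Add(Mul(-4, 3), Add(-3, 0)) = Add(-12, -3) = -15)
Function('P')(W, k) = Add(-7, k)
Function('Z')(J, q) = Mul(J, Pow(Add(-15, Mul(-1, q)), -1))
Mul(11, Add(Function('Z')(Function('U')(2, 3), Function('P')(6, 0)), Mul(-8, -3))) = Mul(11, Add(Mul(-1, 2, Pow(Add(15, Add(-7, 0)), -1)), Mul(-8, -3))) = Mul(11, Add(Mul(-1, 2, Pow(Add(15, -7), -1)), 24)) = Mul(11, Add(Mul(-1, 2, Pow(8, -1)), 24)) = Mul(11, Add(Mul(-1, 2, Rational(1, 8)), 24)) = Mul(11, Add(Rational(-1, 4), 24)) = Mul(11, Rational(95, 4)) = Rational(1045, 4)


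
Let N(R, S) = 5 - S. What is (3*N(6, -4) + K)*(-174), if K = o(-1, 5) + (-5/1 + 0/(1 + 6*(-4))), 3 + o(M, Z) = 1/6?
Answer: -3335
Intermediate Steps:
o(M, Z) = -17/6 (o(M, Z) = -3 + 1/6 = -3 + ⅙ = -17/6)
K = -47/6 (K = -17/6 + (-5/1 + 0/(1 + 6*(-4))) = -17/6 + (-5*1 + 0/(1 - 24)) = -17/6 + (-5 + 0/(-23)) = -17/6 + (-5 + 0*(-1/23)) = -17/6 + (-5 + 0) = -17/6 - 5 = -47/6 ≈ -7.8333)
(3*N(6, -4) + K)*(-174) = (3*(5 - 1*(-4)) - 47/6)*(-174) = (3*(5 + 4) - 47/6)*(-174) = (3*9 - 47/6)*(-174) = (27 - 47/6)*(-174) = (115/6)*(-174) = -3335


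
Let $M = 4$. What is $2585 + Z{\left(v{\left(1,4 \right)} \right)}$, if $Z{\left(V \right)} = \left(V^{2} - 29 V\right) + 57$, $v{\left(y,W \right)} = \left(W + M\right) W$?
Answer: $2738$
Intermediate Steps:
$v{\left(y,W \right)} = W \left(4 + W\right)$ ($v{\left(y,W \right)} = \left(W + 4\right) W = \left(4 + W\right) W = W \left(4 + W\right)$)
$Z{\left(V \right)} = 57 + V^{2} - 29 V$
$2585 + Z{\left(v{\left(1,4 \right)} \right)} = 2585 + \left(57 + \left(4 \left(4 + 4\right)\right)^{2} - 29 \cdot 4 \left(4 + 4\right)\right) = 2585 + \left(57 + \left(4 \cdot 8\right)^{2} - 29 \cdot 4 \cdot 8\right) = 2585 + \left(57 + 32^{2} - 928\right) = 2585 + \left(57 + 1024 - 928\right) = 2585 + 153 = 2738$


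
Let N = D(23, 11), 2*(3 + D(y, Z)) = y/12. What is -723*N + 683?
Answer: 17273/8 ≈ 2159.1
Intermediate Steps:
D(y, Z) = -3 + y/24 (D(y, Z) = -3 + (y/12)/2 = -3 + y/24)
N = -49/24 (N = -3 + (1/24)*23 = -3 + 23/24 = -49/24 ≈ -2.0417)
-723*N + 683 = -723*(-49/24) + 683 = 11809/8 + 683 = 17273/8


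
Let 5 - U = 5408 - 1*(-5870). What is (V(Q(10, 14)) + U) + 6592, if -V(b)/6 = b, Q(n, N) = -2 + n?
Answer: -4729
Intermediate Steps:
U = -11273 (U = 5 - (5408 - 1*(-5870)) = 5 - (5408 + 5870) = 5 - 1*11278 = 5 - 11278 = -11273)
V(b) = -6*b
(V(Q(10, 14)) + U) + 6592 = (-6*(-2 + 10) - 11273) + 6592 = (-6*8 - 11273) + 6592 = (-48 - 11273) + 6592 = -11321 + 6592 = -4729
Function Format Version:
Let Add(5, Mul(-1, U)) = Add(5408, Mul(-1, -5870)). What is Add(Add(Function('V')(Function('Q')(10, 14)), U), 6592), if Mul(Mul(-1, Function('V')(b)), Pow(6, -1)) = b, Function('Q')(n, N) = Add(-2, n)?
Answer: -4729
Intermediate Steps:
U = -11273 (U = Add(5, Mul(-1, Add(5408, Mul(-1, -5870)))) = Add(5, Mul(-1, Add(5408, 5870))) = Add(5, Mul(-1, 11278)) = Add(5, -11278) = -11273)
Function('V')(b) = Mul(-6, b)
Add(Add(Function('V')(Function('Q')(10, 14)), U), 6592) = Add(Add(Mul(-6, Add(-2, 10)), -11273), 6592) = Add(Add(Mul(-6, 8), -11273), 6592) = Add(Add(-48, -11273), 6592) = Add(-11321, 6592) = -4729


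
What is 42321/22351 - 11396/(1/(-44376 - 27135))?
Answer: 18214709588277/22351 ≈ 8.1494e+8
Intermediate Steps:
42321/22351 - 11396/(1/(-44376 - 27135)) = 42321*(1/22351) - 11396/(1/(-71511)) = 42321/22351 - 11396/(-1/71511) = 42321/22351 - 11396*(-71511) = 42321/22351 + 814939356 = 18214709588277/22351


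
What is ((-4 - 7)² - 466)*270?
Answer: -93150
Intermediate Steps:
((-4 - 7)² - 466)*270 = ((-11)² - 466)*270 = (121 - 466)*270 = -345*270 = -93150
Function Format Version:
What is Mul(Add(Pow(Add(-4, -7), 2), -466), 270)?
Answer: -93150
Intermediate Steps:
Mul(Add(Pow(Add(-4, -7), 2), -466), 270) = Mul(Add(Pow(-11, 2), -466), 270) = Mul(Add(121, -466), 270) = Mul(-345, 270) = -93150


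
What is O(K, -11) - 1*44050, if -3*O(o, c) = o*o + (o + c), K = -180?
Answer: -164359/3 ≈ -54786.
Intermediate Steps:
O(o, c) = -c/3 - o/3 - o²/3 (O(o, c) = -(o*o + (o + c))/3 = -(o² + (c + o))/3 = -(c + o + o²)/3 = -c/3 - o/3 - o²/3)
O(K, -11) - 1*44050 = (-⅓*(-11) - ⅓*(-180) - ⅓*(-180)²) - 1*44050 = (11/3 + 60 - ⅓*32400) - 44050 = (11/3 + 60 - 10800) - 44050 = -32209/3 - 44050 = -164359/3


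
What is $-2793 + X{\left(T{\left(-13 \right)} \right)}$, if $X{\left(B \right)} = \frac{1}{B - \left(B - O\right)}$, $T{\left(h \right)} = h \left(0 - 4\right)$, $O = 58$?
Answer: $- \frac{161993}{58} \approx -2793.0$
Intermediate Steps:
$T{\left(h \right)} = - 4 h$ ($T{\left(h \right)} = h \left(-4\right) = - 4 h$)
$X{\left(B \right)} = \frac{1}{58}$ ($X{\left(B \right)} = \frac{1}{B - \left(-58 + B\right)} = \frac{1}{58}$)
$-2793 + X{\left(T{\left(-13 \right)} \right)} = -2793 + \frac{1}{58} = - \frac{161993}{58}$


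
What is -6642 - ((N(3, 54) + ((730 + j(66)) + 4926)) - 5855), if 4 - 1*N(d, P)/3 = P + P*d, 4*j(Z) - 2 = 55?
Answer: -23285/4 ≈ -5821.3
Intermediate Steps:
j(Z) = 57/4 (j(Z) = ½ + (¼)*55 = ½ + 55/4 = 57/4)
N(d, P) = 12 - 3*P - 3*P*d (N(d, P) = 12 - 3*(P + P*d) = 12 + (-3*P - 3*P*d) = 12 - 3*P - 3*P*d)
-6642 - ((N(3, 54) + ((730 + j(66)) + 4926)) - 5855) = -6642 - (((12 - 3*54 - 3*54*3) + ((730 + 57/4) + 4926)) - 5855) = -6642 - (((12 - 162 - 486) + (2977/4 + 4926)) - 5855) = -6642 - ((-636 + 22681/4) - 5855) = -6642 - (20137/4 - 5855) = -6642 - 1*(-3283/4) = -6642 + 3283/4 = -23285/4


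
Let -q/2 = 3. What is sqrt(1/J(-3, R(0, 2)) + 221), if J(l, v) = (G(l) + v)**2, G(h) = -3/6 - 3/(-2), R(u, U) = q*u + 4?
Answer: 3*sqrt(614)/5 ≈ 14.867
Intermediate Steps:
q = -6 (q = -2*3 = -6)
R(u, U) = 4 - 6*u (R(u, U) = -6*u + 4 = 4 - 6*u)
G(h) = 1 (G(h) = -3*1/6 - 3*(-1/2) = -1/2 + 3/2 = 1)
J(l, v) = (1 + v)**2
sqrt(1/J(-3, R(0, 2)) + 221) = sqrt(1/((1 + (4 - 6*0))**2) + 221) = sqrt(1/((1 + (4 + 0))**2) + 221) = sqrt(1/((1 + 4)**2) + 221) = sqrt(1/(5**2) + 221) = sqrt(1/25 + 221) = sqrt(5526/25) = 3*sqrt(614)/5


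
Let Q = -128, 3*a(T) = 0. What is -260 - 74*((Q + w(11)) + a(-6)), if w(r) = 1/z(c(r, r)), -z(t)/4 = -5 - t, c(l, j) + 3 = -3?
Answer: 18461/2 ≈ 9230.5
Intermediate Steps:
c(l, j) = -6 (c(l, j) = -3 - 3 = -6)
a(T) = 0 (a(T) = (1/3)*0 = 0)
z(t) = 20 + 4*t (z(t) = -4*(-5 - t) = 20 + 4*t)
w(r) = -1/4 (w(r) = 1/(20 + 4*(-6)) = 1/(20 - 24) = 1/(-4) = -1/4)
-260 - 74*((Q + w(11)) + a(-6)) = -260 - 74*((-128 - 1/4) + 0) = -260 - 74*(-513/4 + 0) = -260 - 74*(-513/4) = -260 + 18981/2 = 18461/2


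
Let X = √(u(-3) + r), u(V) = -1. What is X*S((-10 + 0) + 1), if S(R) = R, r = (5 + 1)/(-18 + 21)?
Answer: -9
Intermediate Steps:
r = 2 (r = 6/3 = 6*(⅓) = 2)
X = 1 (X = √(-1 + 2) = √1 = 1)
X*S((-10 + 0) + 1) = 1*((-10 + 0) + 1) = 1*(-10 + 1) = 1*(-9) = -9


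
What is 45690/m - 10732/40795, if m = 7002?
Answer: 298129681/47607765 ≈ 6.2622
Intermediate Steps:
45690/m - 10732/40795 = 45690/7002 - 10732/40795 = 45690*(1/7002) - 10732*1/40795 = 7615/1167 - 10732/40795 = 298129681/47607765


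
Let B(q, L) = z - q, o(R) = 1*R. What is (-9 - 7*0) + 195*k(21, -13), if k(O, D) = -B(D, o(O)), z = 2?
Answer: -2934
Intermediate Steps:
o(R) = R
B(q, L) = 2 - q
k(O, D) = -2 + D (k(O, D) = -(2 - D) = -2 + D)
(-9 - 7*0) + 195*k(21, -13) = (-9 - 7*0) + 195*(-2 - 13) = (-9 + 0) + 195*(-15) = -9 - 2925 = -2934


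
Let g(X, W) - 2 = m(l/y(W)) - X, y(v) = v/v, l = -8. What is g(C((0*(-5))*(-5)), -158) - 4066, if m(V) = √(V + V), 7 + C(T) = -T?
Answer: -4057 + 4*I ≈ -4057.0 + 4.0*I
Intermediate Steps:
C(T) = -7 - T
y(v) = 1
m(V) = √2*√V (m(V) = √(2*V) = √2*√V)
g(X, W) = 2 - X + 4*I (g(X, W) = 2 + (√2*√(-8/1) - X) = 2 + (√2*√(-8*1) - X) = 2 + (√2*√(-8) - X) = 2 + (√2*(2*I*√2) - X) = 2 + (4*I - X) = 2 + (-X + 4*I) = 2 - X + 4*I)
g(C((0*(-5))*(-5)), -158) - 4066 = (2 - (-7 - 0*(-5)*(-5)) + 4*I) - 4066 = (2 - (-7 - 0*(-5)) + 4*I) - 4066 = (2 - (-7 - 1*0) + 4*I) - 4066 = (2 - (-7 + 0) + 4*I) - 4066 = (2 - 1*(-7) + 4*I) - 4066 = (2 + 7 + 4*I) - 4066 = (9 + 4*I) - 4066 = -4057 + 4*I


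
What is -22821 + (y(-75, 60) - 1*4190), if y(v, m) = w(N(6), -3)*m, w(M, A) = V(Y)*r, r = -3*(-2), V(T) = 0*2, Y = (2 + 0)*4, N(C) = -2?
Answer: -27011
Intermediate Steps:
Y = 8 (Y = 2*4 = 8)
V(T) = 0
r = 6
w(M, A) = 0 (w(M, A) = 0*6 = 0)
y(v, m) = 0 (y(v, m) = 0*m = 0)
-22821 + (y(-75, 60) - 1*4190) = -22821 + (0 - 1*4190) = -22821 + (0 - 4190) = -22821 - 4190 = -27011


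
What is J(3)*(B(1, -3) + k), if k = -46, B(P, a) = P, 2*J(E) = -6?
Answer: 135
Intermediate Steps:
J(E) = -3 (J(E) = (1/2)*(-6) = -3)
J(3)*(B(1, -3) + k) = -3*(1 - 46) = -3*(-45) = 135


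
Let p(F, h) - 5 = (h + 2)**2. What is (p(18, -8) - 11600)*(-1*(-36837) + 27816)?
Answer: -747324027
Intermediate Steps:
p(F, h) = 5 + (2 + h)**2 (p(F, h) = 5 + (h + 2)**2 = 5 + (2 + h)**2)
(p(18, -8) - 11600)*(-1*(-36837) + 27816) = ((5 + (2 - 8)**2) - 11600)*(-1*(-36837) + 27816) = ((5 + (-6)**2) - 11600)*(36837 + 27816) = ((5 + 36) - 11600)*64653 = (41 - 11600)*64653 = -11559*64653 = -747324027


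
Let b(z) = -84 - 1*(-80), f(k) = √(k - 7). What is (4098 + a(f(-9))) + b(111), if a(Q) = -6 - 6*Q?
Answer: 4088 - 24*I ≈ 4088.0 - 24.0*I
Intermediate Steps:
f(k) = √(-7 + k)
b(z) = -4 (b(z) = -84 + 80 = -4)
(4098 + a(f(-9))) + b(111) = (4098 + (-6 - 6*√(-7 - 9))) - 4 = (4098 + (-6 - 24*I)) - 4 = (4092 - 24*I) - 4 = 4088 - 24*I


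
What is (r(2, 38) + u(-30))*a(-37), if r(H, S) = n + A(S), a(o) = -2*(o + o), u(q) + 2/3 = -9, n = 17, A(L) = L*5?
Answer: 87616/3 ≈ 29205.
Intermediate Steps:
A(L) = 5*L
u(q) = -29/3 (u(q) = -⅔ - 9 = -29/3)
a(o) = -4*o
r(H, S) = 17 + 5*S
(r(2, 38) + u(-30))*a(-37) = ((17 + 5*38) - 29/3)*(-4*(-37)) = ((17 + 190) - 29/3)*148 = (207 - 29/3)*148 = (592/3)*148 = 87616/3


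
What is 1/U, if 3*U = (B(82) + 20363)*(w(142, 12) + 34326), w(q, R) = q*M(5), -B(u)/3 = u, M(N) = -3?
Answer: 1/227322100 ≈ 4.3990e-9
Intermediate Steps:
B(u) = -3*u
w(q, R) = -3*q (w(q, R) = q*(-3) = -3*q)
U = 227322100 (U = ((-3*82 + 20363)*(-3*142 + 34326))/3 = ((-246 + 20363)*(-426 + 34326))/3 = (20117*33900)/3 = (1/3)*681966300 = 227322100)
1/U = 1/227322100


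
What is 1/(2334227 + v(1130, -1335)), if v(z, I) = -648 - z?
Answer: 1/2332449 ≈ 4.2873e-7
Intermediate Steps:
1/(2334227 + v(1130, -1335)) = 1/(2334227 + (-648 - 1*1130)) = 1/(2334227 + (-648 - 1130)) = 1/(2334227 - 1778) = 1/2332449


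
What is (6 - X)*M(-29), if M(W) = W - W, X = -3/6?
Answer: 0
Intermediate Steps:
X = -½ (X = -3*⅙ = -½ ≈ -0.50000)
M(W) = 0
(6 - X)*M(-29) = (6 - 1*(-½))*0 = (6 + ½)*0 = (13/2)*0 = 0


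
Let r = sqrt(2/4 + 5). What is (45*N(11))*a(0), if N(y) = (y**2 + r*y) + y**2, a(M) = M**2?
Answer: 0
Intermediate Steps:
r = sqrt(22)/2 (r = sqrt(2*(1/4) + 5) = sqrt(1/2 + 5) = sqrt(11/2) = sqrt(22)/2 ≈ 2.3452)
N(y) = 2*y**2 + y*sqrt(22)/2 (N(y) = (y**2 + (sqrt(22)/2)*y) + y**2 = (y**2 + y*sqrt(22)/2) + y**2 = 2*y**2 + y*sqrt(22)/2)
(45*N(11))*a(0) = (45*((1/2)*11*(sqrt(22) + 4*11)))*0**2 = (45*((1/2)*11*(sqrt(22) + 44)))*0 = (45*((1/2)*11*(44 + sqrt(22))))*0 = (45*(242 + 11*sqrt(22)/2))*0 = (10890 + 495*sqrt(22)/2)*0 = 0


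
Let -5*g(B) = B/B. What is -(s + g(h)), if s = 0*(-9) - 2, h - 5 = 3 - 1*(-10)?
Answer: 11/5 ≈ 2.2000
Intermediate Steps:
h = 18 (h = 5 + (3 - 1*(-10)) = 5 + (3 + 10) = 5 + 13 = 18)
g(B) = -⅕ (g(B) = -B/(5*B) = -⅕*1 = -⅕)
s = -2 (s = 0 - 2 = -2)
-(s + g(h)) = -(-2 - ⅕) = -1*(-11/5) = 11/5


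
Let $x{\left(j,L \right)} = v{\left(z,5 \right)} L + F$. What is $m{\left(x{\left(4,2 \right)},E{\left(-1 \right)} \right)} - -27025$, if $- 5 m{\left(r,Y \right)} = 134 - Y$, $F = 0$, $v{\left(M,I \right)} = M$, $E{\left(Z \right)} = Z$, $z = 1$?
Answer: $26998$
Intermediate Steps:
$x{\left(j,L \right)} = L$ ($x{\left(j,L \right)} = 1 L + 0 = L + 0 = L$)
$m{\left(r,Y \right)} = - \frac{134}{5} + \frac{Y}{5}$ ($m{\left(r,Y \right)} = - \frac{134 - Y}{5} = - \frac{134}{5} + \frac{Y}{5}$)
$m{\left(x{\left(4,2 \right)},E{\left(-1 \right)} \right)} - -27025 = \left(- \frac{134}{5} + \frac{1}{5} \left(-1\right)\right) - -27025 = \left(- \frac{134}{5} - \frac{1}{5}\right) + 27025 = -27 + 27025 = 26998$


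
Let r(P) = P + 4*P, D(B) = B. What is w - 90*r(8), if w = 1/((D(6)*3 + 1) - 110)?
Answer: -327601/91 ≈ -3600.0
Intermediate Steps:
r(P) = 5*P
w = -1/91 (w = 1/((6*3 + 1) - 110) = 1/((18 + 1) - 110) = 1/(19 - 110) = 1/(-91) = -1/91 ≈ -0.010989)
w - 90*r(8) = -1/91 - 450*8 = -1/91 - 90*40 = -1/91 - 3600 = -327601/91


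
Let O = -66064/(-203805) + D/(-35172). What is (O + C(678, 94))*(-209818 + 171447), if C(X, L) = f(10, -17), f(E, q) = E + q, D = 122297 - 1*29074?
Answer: 285025401792413/796469940 ≈ 3.5786e+5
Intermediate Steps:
D = 93223 (D = 122297 - 29074 = 93223)
C(X, L) = -7 (C(X, L) = 10 - 17 = -7)
O = -1852856723/796469940 (O = -66064/(-203805) + 93223/(-35172) = -66064*(-1/203805) + 93223*(-1/35172) = 66064/203805 - 93223/35172 = -1852856723/796469940 ≈ -2.3263)
(O + C(678, 94))*(-209818 + 171447) = (-1852856723/796469940 - 7)*(-209818 + 171447) = -7428146303/796469940*(-38371) = 285025401792413/796469940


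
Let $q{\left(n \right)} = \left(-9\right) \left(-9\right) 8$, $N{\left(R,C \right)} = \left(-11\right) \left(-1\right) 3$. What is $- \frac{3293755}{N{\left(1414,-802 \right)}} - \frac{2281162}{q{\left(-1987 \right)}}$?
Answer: $- \frac{368271931}{3564} \approx -1.0333 \cdot 10^{5}$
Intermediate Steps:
$N{\left(R,C \right)} = 33$ ($N{\left(R,C \right)} = 11 \cdot 3 = 33$)
$q{\left(n \right)} = 648$ ($q{\left(n \right)} = 81 \cdot 8 = 648$)
$- \frac{3293755}{N{\left(1414,-802 \right)}} - \frac{2281162}{q{\left(-1987 \right)}} = - \frac{3293755}{33} - \frac{2281162}{648} = \left(-3293755\right) \frac{1}{33} - \frac{1140581}{324} = - \frac{3293755}{33} - \frac{1140581}{324} = - \frac{368271931}{3564}$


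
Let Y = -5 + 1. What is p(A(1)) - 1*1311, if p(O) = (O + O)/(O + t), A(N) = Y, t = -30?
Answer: -22283/17 ≈ -1310.8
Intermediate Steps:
Y = -4
A(N) = -4
p(O) = 2*O/(-30 + O) (p(O) = (O + O)/(O - 30) = (2*O)/(-30 + O) = 2*O/(-30 + O))
p(A(1)) - 1*1311 = 2*(-4)/(-30 - 4) - 1*1311 = 2*(-4)/(-34) - 1311 = 2*(-4)*(-1/34) - 1311 = 4/17 - 1311 = -22283/17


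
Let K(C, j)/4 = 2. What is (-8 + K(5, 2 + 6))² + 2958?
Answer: 2958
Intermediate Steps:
K(C, j) = 8 (K(C, j) = 4*2 = 8)
(-8 + K(5, 2 + 6))² + 2958 = (-8 + 8)² + 2958 = 0² + 2958 = 0 + 2958 = 2958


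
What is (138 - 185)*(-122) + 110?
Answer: 5844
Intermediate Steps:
(138 - 185)*(-122) + 110 = -47*(-122) + 110 = 5734 + 110 = 5844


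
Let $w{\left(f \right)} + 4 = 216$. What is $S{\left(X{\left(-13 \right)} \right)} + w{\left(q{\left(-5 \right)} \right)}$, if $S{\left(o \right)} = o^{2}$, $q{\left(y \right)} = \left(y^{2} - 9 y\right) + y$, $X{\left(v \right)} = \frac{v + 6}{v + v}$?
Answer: $\frac{143361}{676} \approx 212.07$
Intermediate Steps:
$X{\left(v \right)} = \frac{6 + v}{2 v}$
$q{\left(y \right)} = y^{2} - 8 y$
$w{\left(f \right)} = 212$ ($w{\left(f \right)} = -4 + 216 = 212$)
$S{\left(X{\left(-13 \right)} \right)} + w{\left(q{\left(-5 \right)} \right)} = \left(\frac{6 - 13}{2 \left(-13\right)}\right)^{2} + 212 = \left(\frac{1}{2} \left(- \frac{1}{13}\right) \left(-7\right)\right)^{2} + 212 = \left(\frac{7}{26}\right)^{2} + 212 = \frac{49}{676} + 212 = \frac{143361}{676}$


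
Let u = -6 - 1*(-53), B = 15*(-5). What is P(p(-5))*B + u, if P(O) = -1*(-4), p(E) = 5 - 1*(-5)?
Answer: -253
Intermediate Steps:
p(E) = 10 (p(E) = 5 + 5 = 10)
P(O) = 4
B = -75
u = 47 (u = -6 + 53 = 47)
P(p(-5))*B + u = 4*(-75) + 47 = -300 + 47 = -253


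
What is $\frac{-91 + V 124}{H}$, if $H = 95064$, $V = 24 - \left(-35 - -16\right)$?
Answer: $\frac{1747}{31688} \approx 0.055131$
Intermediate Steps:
$V = 43$ ($V = 24 - \left(-35 + 16\right) = 24 - -19 = 24 + 19 = 43$)
$\frac{-91 + V 124}{H} = \frac{-91 + 43 \cdot 124}{95064} = \left(-91 + 5332\right) \frac{1}{95064} = 5241 \cdot \frac{1}{95064} = \frac{1747}{31688}$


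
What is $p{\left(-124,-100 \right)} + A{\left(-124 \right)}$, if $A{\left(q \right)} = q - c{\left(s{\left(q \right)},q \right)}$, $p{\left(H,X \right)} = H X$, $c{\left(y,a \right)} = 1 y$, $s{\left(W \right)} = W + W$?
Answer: $12524$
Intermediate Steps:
$s{\left(W \right)} = 2 W$
$c{\left(y,a \right)} = y$
$A{\left(q \right)} = - q$ ($A{\left(q \right)} = q - 2 q = - q$)
$p{\left(-124,-100 \right)} + A{\left(-124 \right)} = \left(-124\right) \left(-100\right) - -124 = 12400 + 124 = 12524$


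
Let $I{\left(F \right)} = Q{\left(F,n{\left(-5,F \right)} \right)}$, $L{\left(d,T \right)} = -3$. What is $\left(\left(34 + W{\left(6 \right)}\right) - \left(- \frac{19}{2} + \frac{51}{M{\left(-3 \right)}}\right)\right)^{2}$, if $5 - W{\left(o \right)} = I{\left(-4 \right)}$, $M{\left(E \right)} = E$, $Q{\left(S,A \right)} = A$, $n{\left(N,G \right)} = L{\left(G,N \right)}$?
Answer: $\frac{18769}{4} \approx 4692.3$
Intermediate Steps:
$n{\left(N,G \right)} = -3$
$I{\left(F \right)} = -3$
$W{\left(o \right)} = 8$ ($W{\left(o \right)} = 5 - -3 = 5 + 3 = 8$)
$\left(\left(34 + W{\left(6 \right)}\right) - \left(- \frac{19}{2} + \frac{51}{M{\left(-3 \right)}}\right)\right)^{2} = \left(\left(34 + 8\right) - \left(-17 - \frac{19}{2}\right)\right)^{2} = \left(42 - - \frac{53}{2}\right)^{2} = \left(42 + \left(\frac{19}{2} + 17\right)\right)^{2} = \left(42 + \frac{53}{2}\right)^{2} = \left(\frac{137}{2}\right)^{2} = \frac{18769}{4}$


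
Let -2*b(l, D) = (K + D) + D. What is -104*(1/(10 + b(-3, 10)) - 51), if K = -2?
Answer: 5200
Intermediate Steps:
b(l, D) = 1 - D (b(l, D) = -((-2 + D) + D)/2 = -(-2 + 2*D)/2 = 1 - D)
-104*(1/(10 + b(-3, 10)) - 51) = -104*(1/(10 + (1 - 1*10)) - 51) = -104*(1/(10 + (1 - 10)) - 51) = -104*(1/(10 - 9) - 51) = -104*(1/1 - 51) = -104*(1 - 51) = -104*(-50) = 5200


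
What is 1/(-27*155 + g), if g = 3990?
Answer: -1/195 ≈ -0.0051282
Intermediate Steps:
1/(-27*155 + g) = 1/(-27*155 + 3990) = 1/(-4185 + 3990) = 1/(-195) = -1/195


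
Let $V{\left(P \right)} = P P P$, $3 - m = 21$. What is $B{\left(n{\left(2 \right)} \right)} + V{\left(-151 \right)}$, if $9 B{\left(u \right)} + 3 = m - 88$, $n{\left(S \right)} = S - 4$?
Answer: $- \frac{30986668}{9} \approx -3.443 \cdot 10^{6}$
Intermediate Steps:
$m = -18$ ($m = 3 - 21 = -18$)
$n{\left(S \right)} = -4 + S$ ($n{\left(S \right)} = S - 4 = -4 + S$)
$V{\left(P \right)} = P^{3}$ ($V{\left(P \right)} = P^{2} P = P^{3}$)
$B{\left(u \right)} = - \frac{109}{9}$ ($B{\left(u \right)} = - \frac{1}{3} + \frac{-18 - 88}{9} = - \frac{1}{3} + \frac{1}{9} \left(-106\right) = - \frac{1}{3} - \frac{106}{9} = - \frac{109}{9}$)
$B{\left(n{\left(2 \right)} \right)} + V{\left(-151 \right)} = - \frac{109}{9} + \left(-151\right)^{3} = - \frac{109}{9} - 3442951 = - \frac{30986668}{9}$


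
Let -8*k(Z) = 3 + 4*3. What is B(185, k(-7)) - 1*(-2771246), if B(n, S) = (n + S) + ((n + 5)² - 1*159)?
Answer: 22458961/8 ≈ 2.8074e+6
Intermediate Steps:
k(Z) = -15/8 (k(Z) = -(3 + 4*3)/8 = -(3 + 12)/8 = -⅛*15 = -15/8)
B(n, S) = -159 + S + n + (5 + n)² (B(n, S) = (S + n) + ((5 + n)² - 159) = (S + n) + (-159 + (5 + n)²) = -159 + S + n + (5 + n)²)
B(185, k(-7)) - 1*(-2771246) = (-159 - 15/8 + 185 + (5 + 185)²) - 1*(-2771246) = (-159 - 15/8 + 185 + 190²) + 2771246 = (-159 - 15/8 + 185 + 36100) + 2771246 = 288993/8 + 2771246 = 22458961/8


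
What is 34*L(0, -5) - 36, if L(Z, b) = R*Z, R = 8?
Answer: -36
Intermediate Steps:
L(Z, b) = 8*Z
34*L(0, -5) - 36 = 34*(8*0) - 36 = 34*0 - 36 = 0 - 36 = -36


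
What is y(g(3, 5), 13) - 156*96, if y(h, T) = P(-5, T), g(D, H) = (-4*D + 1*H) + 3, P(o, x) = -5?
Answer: -14981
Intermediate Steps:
g(D, H) = 3 + H - 4*D (g(D, H) = (-4*D + H) + 3 = (H - 4*D) + 3 = 3 + H - 4*D)
y(h, T) = -5
y(g(3, 5), 13) - 156*96 = -5 - 156*96 = -5 - 14976 = -14981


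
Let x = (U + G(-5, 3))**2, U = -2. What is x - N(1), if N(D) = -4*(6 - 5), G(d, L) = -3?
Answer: 29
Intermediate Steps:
N(D) = -4 (N(D) = -4*1 = -4)
x = 25 (x = (-2 - 3)**2 = (-5)**2 = 25)
x - N(1) = 25 - 1*(-4) = 25 + 4 = 29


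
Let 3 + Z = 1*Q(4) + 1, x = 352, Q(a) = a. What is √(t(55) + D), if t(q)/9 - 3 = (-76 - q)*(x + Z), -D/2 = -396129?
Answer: √374919 ≈ 612.31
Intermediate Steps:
D = 792258 (D = -2*(-396129) = 792258)
Z = 2 (Z = -3 + (1*4 + 1) = -3 + (4 + 1) = -3 + 5 = 2)
t(q) = -242109 - 3186*q (t(q) = 27 + 9*((-76 - q)*(352 + 2)) = 27 + 9*((-76 - q)*354) = 27 + 9*(-26904 - 354*q) = 27 + (-242136 - 3186*q) = -242109 - 3186*q)
√(t(55) + D) = √((-242109 - 3186*55) + 792258) = √((-242109 - 175230) + 792258) = √(-417339 + 792258) = √374919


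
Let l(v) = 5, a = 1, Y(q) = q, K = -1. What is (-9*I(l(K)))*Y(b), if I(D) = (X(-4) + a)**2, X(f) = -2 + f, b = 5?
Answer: -1125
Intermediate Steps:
I(D) = 25 (I(D) = ((-2 - 4) + 1)**2 = (-6 + 1)**2 = (-5)**2 = 25)
(-9*I(l(K)))*Y(b) = -9*25*5 = -225*5 = -1125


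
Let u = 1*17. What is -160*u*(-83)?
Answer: 225760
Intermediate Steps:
u = 17
-160*u*(-83) = -160*17*(-83) = -2720*(-83) = 225760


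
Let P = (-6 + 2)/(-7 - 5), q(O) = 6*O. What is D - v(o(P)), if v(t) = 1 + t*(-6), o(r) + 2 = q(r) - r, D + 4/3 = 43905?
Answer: 131702/3 ≈ 43901.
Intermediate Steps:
P = 1/3 (P = -4/(-12) = -4*(-1/12) = 1/3 ≈ 0.33333)
D = 131711/3 (D = -4/3 + 43905 = 131711/3 ≈ 43904.)
o(r) = -2 + 5*r (o(r) = -2 + (6*r - r) = -2 + 5*r)
v(t) = 1 - 6*t
D - v(o(P)) = 131711/3 - (1 - 6*(-2 + 5*(1/3))) = 131711/3 - (1 - 6*(-2 + 5/3)) = 131711/3 - (1 - 6*(-1/3)) = 131711/3 - (1 + 2) = 131711/3 - 1*3 = 131711/3 - 3 = 131702/3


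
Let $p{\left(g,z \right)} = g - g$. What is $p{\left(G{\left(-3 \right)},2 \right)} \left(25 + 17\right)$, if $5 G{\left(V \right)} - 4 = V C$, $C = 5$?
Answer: $0$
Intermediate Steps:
$G{\left(V \right)} = \frac{4}{5} + V$ ($G{\left(V \right)} = \frac{4}{5} + \frac{V 5}{5} = \frac{4}{5} + \frac{5 V}{5} = \frac{4}{5} + V$)
$p{\left(g,z \right)} = 0$
$p{\left(G{\left(-3 \right)},2 \right)} \left(25 + 17\right) = 0 \left(25 + 17\right) = 0 \cdot 42 = 0$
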